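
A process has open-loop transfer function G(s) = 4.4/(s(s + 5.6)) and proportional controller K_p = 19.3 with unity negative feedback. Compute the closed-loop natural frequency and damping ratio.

1 + K_p·G(s) = 0 gives s² + 5.6s + 84.92 = 0.
So ω_n² = 84.92 ⇒ ω_n = 9.215 rad/s, and ζ = 5.6/(2ω_n) = 0.304.

ω_n = 9.22 rad/s, ζ = 0.304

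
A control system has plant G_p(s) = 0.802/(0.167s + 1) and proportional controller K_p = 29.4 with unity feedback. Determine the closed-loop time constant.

Closed loop: T(s) = K_p·G_p/(1+K_p·G_p) = 23.58/(0.167s + 1 + 23.58), with pole at s = −(1 + 23.58)/0.167 = −147.2.
Closed-loop time constant τ = 1/147.2 = 0.00679 s.

τ = 0.00679 s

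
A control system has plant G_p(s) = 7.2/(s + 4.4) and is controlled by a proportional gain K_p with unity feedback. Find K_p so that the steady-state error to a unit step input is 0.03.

The loop is type 0, so e_ss(step) = 1/(1 + K_pos) with K_pos = K_p·G_p(0).
G_p(0) = 1.636. Require 1/(1 + K_p·1.636) = 0.03, so 1 + 1.636·K_p = 33.33.
K_p = (33.33 − 1)/1.636 = 19.8.

K_p = 19.8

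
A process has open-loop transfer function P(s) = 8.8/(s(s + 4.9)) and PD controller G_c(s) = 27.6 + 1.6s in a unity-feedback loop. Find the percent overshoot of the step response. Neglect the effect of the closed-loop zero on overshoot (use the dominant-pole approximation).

Forward path: (27.6 + 1.6s)·8.8/(s(s+4.9)). The closed-loop characteristic equation is s² + (4.9 + 8.8·1.6)s + 8.8·27.6 = 0.
That is s² + 18.98s + 242.9 = 0, so ω_n = 15.58 rad/s and ζ = 18.98/(2·15.58) = 0.6089.
%OS = 100·exp(−πζ/√(1−ζ²)) = 8.97%.

8.97%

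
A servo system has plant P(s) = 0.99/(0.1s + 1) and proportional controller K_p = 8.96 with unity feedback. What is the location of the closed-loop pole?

Closed loop: T(s) = K_p·P/(1+K_p·P) = 8.87/(0.1s + 1 + 8.87), with pole at s = −(1 + 8.87)/0.1 = −98.7.

s = -98.7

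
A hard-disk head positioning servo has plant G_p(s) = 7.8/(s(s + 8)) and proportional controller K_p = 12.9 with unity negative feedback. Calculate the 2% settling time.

The closed-loop denominator s² + 8s + 100.6 gives ω_n = √100.6 = 10.03 and ζ = 8/(2ω_n) = 0.3988.
2% settling time T_s ≈ 4/(ζω_n) = 4/4 = 1 s.

T_s ≈ 1 s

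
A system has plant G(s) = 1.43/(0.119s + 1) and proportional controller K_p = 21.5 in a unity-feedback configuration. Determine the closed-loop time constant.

Closed loop: T(s) = K_p·G/(1+K_p·G) = 30.74/(0.119s + 1 + 30.74), with pole at s = −(1 + 30.74)/0.119 = −266.8.
Closed-loop time constant τ = 1/266.8 = 0.00375 s.

τ = 0.00375 s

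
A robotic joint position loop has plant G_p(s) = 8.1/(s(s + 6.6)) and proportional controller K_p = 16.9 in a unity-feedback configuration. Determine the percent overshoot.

39.7%

Closed-loop characteristic equation: s² + 6.6s + 136.9 = 0, so ω_n = 11.7 rad/s and ζ = 6.6/(2·11.7) = 0.2821.
%OS = 100·exp(−πζ/√(1−ζ²)) = 100·exp(−π·0.2821/√0.9204) = 39.7%.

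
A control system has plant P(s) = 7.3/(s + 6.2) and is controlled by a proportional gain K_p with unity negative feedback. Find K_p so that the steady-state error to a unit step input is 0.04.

K_p = 20.4

Steady-state error for a unit step on this type-0 loop is 1/(1 + K_p·P(0)).
P(0) = 1.177. Require 1/(1 + K_p·1.177) = 0.04, so 1 + 1.177·K_p = 25.
K_p = (25 − 1)/1.177 = 20.4.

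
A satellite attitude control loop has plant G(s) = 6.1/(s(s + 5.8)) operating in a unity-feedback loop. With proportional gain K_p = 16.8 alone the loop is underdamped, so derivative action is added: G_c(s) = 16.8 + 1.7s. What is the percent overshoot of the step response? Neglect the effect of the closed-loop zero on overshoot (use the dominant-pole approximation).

1.55%

Forward path: (16.8 + 1.7s)·6.1/(s(s+5.8)). The closed-loop characteristic equation is s² + (5.8 + 6.1·1.7)s + 6.1·16.8 = 0.
That is s² + 16.17s + 102.5 = 0, so ω_n = 10.12 rad/s and ζ = 16.17/(2·10.12) = 0.7987.
%OS = 100·exp(−πζ/√(1−ζ²)) = 1.55%.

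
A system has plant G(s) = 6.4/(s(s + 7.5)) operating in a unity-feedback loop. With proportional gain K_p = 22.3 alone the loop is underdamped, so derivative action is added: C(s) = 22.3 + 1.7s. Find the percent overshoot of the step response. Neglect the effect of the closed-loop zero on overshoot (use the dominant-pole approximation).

Forward path: (22.3 + 1.7s)·6.4/(s(s+7.5)). The closed-loop characteristic equation is s² + (7.5 + 6.4·1.7)s + 6.4·22.3 = 0.
That is s² + 18.38s + 142.7 = 0, so ω_n = 11.95 rad/s and ζ = 18.38/(2·11.95) = 0.7693.
%OS = 100·exp(−πζ/√(1−ζ²)) = 2.28%.

2.28%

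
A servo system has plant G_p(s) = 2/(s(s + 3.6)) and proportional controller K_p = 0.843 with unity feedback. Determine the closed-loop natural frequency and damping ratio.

ω_n = 1.3 rad/s, ζ = 1.39

1 + K_p·G_p(s) = 0 gives s² + 3.6s + 1.686 = 0.
Matching s² + 2ζω_n s + ω_n²: ω_n = √1.686 = 1.298 rad/s and 2ζω_n = 3.6, so ζ = 3.6/(2·1.298) = 1.39.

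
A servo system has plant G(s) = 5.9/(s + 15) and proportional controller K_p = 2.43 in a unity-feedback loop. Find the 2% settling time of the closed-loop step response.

T_s ≈ 0.136 s

Closed-loop transfer function: T(s) = K_p·G(s)/(1 + K_p·G(s)) = 14.34/(s + 15 + 14.34) = 14.34/(s + 29.34).
Time constant τ = 1/29.34 = 0.03409 s, so the 2% settling time is about 4τ = 0.136 s.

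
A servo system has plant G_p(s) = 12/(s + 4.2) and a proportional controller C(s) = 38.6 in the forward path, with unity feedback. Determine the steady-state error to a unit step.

0.00899

The loop is type 0. Static position error constant K_pos = C(0)·G_p(0) = 38.6·2.857 = 110.3.
Steady-state error to a unit step: e_ss = 1/(1+K_pos) = 1/111.3 = 0.00899.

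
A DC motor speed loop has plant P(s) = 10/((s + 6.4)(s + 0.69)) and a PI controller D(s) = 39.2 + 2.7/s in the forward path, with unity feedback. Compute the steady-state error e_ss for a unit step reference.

The open loop D(s)P(s) has a pole at the origin (type 1), so the static position error constant is infinite and e_ss = 1/(1+∞) = 0.

0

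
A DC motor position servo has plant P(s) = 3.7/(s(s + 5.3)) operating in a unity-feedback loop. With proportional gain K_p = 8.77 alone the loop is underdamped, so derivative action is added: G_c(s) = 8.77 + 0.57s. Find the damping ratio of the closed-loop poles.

Forward path: (8.77 + 0.57s)·3.7/(s(s+5.3)). The closed-loop characteristic equation is s² + (5.3 + 3.7·0.57)s + 3.7·8.77 = 0.
That is s² + 7.409s + 32.45 = 0, so ω_n = 5.696 rad/s and ζ = 7.409/(2·5.696) = 0.6503.

ζ = 0.65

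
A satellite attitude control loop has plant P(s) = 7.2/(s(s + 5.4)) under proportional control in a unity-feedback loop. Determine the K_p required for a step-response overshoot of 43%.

From %OS = 100·exp(−πζ/√(1−ζ²)) = 43%, ζ = −ln(0.43)/√(π²+ln²(0.43)) = 0.2594.
Characteristic equation s² + 5.4s + 7.2K_p = 0 gives ζ = 5.4/(2√(7.2K_p)).
Setting ζ = 0.2594: √(7.2K_p) = 5.4/(2·0.2594) = 10.41, so K_p = 108.3/7.2 = 15.

K_p = 15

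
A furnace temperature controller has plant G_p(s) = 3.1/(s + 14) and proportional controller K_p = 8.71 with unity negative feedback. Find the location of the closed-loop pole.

Closed-loop transfer function: T(s) = K_p·G_p(s)/(1 + K_p·G_p(s)) = 27/(s + 14 + 27) = 27/(s + 41).
The closed-loop pole is at s = −41.

s = -41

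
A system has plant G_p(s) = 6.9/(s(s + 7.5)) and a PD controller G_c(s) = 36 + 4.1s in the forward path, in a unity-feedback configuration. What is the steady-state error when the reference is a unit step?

0

The open loop G_c(s)G_p(s) has a pole at the origin (type 1), so the static position error constant is infinite and e_ss = 1/(1+∞) = 0.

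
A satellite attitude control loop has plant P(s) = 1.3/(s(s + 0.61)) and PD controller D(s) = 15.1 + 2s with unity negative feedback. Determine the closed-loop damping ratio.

ζ = 0.362

Forward path: (15.1 + 2s)·1.3/(s(s+0.61)). The closed-loop characteristic equation is s² + (0.61 + 1.3·2)s + 1.3·15.1 = 0.
That is s² + 3.21s + 19.63 = 0, so ω_n = 4.431 rad/s and ζ = 3.21/(2·4.431) = 0.3623.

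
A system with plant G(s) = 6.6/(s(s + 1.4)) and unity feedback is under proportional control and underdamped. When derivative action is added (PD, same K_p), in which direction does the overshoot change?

With PD the characteristic equation becomes s² + (a + K·K_d)s + K·K_p = 0; the damping term grows, ζ rises, overshoot falls.

decrease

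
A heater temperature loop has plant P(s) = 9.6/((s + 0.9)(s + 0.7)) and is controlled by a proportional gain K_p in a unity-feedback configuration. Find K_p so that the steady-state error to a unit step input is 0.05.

Steady-state error for a unit step on this type-0 loop is 1/(1 + K_p·P(0)).
P(0) = 15.24. Require 1/(1 + K_p·15.24) = 0.05, so 1 + 15.24·K_p = 20.
K_p = (20 − 1)/15.24 = 1.25.

K_p = 1.25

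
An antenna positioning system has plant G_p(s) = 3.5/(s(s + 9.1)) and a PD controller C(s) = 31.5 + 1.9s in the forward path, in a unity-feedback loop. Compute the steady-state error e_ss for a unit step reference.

The open loop C(s)G_p(s) has a pole at the origin (type 1), so the static position error constant is infinite and e_ss = 1/(1+∞) = 0.

0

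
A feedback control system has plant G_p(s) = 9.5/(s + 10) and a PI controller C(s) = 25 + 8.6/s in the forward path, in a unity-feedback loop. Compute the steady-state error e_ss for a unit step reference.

0

The open loop C(s)G_p(s) has a pole at the origin (type 1), so the static position error constant is infinite and e_ss = 1/(1+∞) = 0.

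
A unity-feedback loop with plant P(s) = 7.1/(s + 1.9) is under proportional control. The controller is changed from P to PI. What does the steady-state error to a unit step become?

0

The integrator makes K_pos = lim_{s→0} C(s)G(s) infinite, so e_ss = 1/(1+K_pos) = 0.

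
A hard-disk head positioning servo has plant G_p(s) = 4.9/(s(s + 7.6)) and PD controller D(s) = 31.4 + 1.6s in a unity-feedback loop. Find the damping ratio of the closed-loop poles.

ζ = 0.622

Forward path: (31.4 + 1.6s)·4.9/(s(s+7.6)). The closed-loop characteristic equation is s² + (7.6 + 4.9·1.6)s + 4.9·31.4 = 0.
That is s² + 15.44s + 153.9 = 0, so ω_n = 12.4 rad/s and ζ = 15.44/(2·12.4) = 0.6224.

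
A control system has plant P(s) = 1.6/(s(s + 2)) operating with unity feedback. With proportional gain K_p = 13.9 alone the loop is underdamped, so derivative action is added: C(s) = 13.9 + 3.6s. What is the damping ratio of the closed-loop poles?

ζ = 0.823

Forward path: (13.9 + 3.6s)·1.6/(s(s+2)). The closed-loop characteristic equation is s² + (2 + 1.6·3.6)s + 1.6·13.9 = 0.
That is s² + 7.76s + 22.24 = 0, so ω_n = 4.716 rad/s and ζ = 7.76/(2·4.716) = 0.8227.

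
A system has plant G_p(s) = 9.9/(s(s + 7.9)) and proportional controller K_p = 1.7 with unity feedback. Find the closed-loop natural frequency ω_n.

The closed-loop denominator is s(s+7.9) + 1.7·9.9 = s² + 7.9s + 16.83.
Matching s² + 2ζω_n s + ω_n²: ω_n = √16.83 = 4.102 rad/s and 2ζω_n = 7.9, so ζ = 7.9/(2·4.102) = 0.963.

ω_n = 4.1 rad/s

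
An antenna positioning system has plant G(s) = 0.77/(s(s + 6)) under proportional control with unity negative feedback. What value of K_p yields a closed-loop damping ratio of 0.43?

Closed-loop characteristic equation: s² + 6s + K_p·0.77 = 0.
So ω_n = √(0.77K_p) and 2ζω_n = 6, giving ζ = 6/(2√(0.77K_p)).
Setting ζ = 0.43: √(0.77K_p) = 6/(2·0.43) = 6.977, so K_p = 48.67/0.77 = 63.2.

K_p = 63.2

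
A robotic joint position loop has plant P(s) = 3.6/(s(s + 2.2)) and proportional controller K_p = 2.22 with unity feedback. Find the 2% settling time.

Closed-loop characteristic equation: s² + 2.2s + 7.992 = 0, so ω_n = 2.827 rad/s and ζ = 2.2/(2·2.827) = 0.3891.
2% settling time T_s ≈ 4/(ζω_n) = 4/1.1 = 3.64 s.

T_s ≈ 3.64 s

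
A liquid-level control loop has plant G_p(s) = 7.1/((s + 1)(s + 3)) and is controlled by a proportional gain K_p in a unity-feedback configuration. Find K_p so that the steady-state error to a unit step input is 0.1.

K_p = 3.8

The loop is type 0, so e_ss(step) = 1/(1 + K_pos) with K_pos = K_p·G_p(0).
G_p(0) = 2.367. Require 1/(1 + K_p·2.367) = 0.1, so 1 + 2.367·K_p = 10.
K_p = (10 − 1)/2.367 = 3.8.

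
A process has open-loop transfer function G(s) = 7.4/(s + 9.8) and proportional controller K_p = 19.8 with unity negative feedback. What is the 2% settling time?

T_s ≈ 0.0256 s

Closed-loop transfer function: T(s) = K_p·G(s)/(1 + K_p·G(s)) = 146.5/(s + 9.8 + 146.5) = 146.5/(s + 156.3).
Time constant τ = 1/156.3 = 0.006397 s, so the 2% settling time is about 4τ = 0.0256 s.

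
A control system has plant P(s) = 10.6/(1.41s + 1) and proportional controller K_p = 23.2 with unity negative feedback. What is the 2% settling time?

T_s ≈ 0.0228 s

Closed loop: T(s) = K_p·P/(1+K_p·P) = 245.9/(1.41s + 1 + 245.9), with pole at s = −(1 + 245.9)/1.41 = −175.1.
τ = 1/175.1 = 0.00571 s, so 2% settling time ≈ 4τ = 0.0228 s.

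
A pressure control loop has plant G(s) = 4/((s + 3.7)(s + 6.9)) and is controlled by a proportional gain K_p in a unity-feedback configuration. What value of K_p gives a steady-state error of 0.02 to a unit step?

For a type-0 loop with proportional control, e_ss = 1/(1 + K_p·G(0)).
G(0) = 0.1567. Require 1/(1 + K_p·0.1567) = 0.02, so 1 + 0.1567·K_p = 50.
K_p = (50 − 1)/0.1567 = 313.

K_p = 313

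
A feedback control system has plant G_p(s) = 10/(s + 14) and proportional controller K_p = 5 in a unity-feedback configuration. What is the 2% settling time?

Closed-loop transfer function: T(s) = K_p·G_p(s)/(1 + K_p·G_p(s)) = 50/(s + 14 + 50) = 50/(s + 64).
Time constant τ = 1/64 = 0.01562 s, so the 2% settling time is about 4τ = 0.0625 s.

T_s ≈ 0.0625 s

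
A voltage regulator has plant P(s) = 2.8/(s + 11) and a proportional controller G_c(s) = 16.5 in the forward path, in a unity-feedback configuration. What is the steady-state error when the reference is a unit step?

0.192

The loop is type 0. Static position error constant K_pos = G_c(0)·P(0) = 16.5·0.2545 = 4.2.
Steady-state error to a unit step: e_ss = 1/(1+K_pos) = 1/5.2 = 0.192.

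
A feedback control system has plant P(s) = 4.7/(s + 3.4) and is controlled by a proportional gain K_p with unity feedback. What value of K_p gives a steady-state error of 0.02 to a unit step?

The loop is type 0, so e_ss(step) = 1/(1 + K_pos) with K_pos = K_p·P(0).
P(0) = 1.382. Require 1/(1 + K_p·1.382) = 0.02, so 1 + 1.382·K_p = 50.
K_p = (50 − 1)/1.382 = 35.4.

K_p = 35.4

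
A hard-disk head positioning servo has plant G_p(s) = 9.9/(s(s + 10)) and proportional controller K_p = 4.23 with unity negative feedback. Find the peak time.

Closed-loop characteristic equation: s² + 10s + 41.88 = 0, so ω_n = 6.471 rad/s and ζ = 10/(2·6.471) = 0.7726.
Damped frequency ω_d = ω_n√(1−ζ²) = 4.108 rad/s, so peak time T_p = π/ω_d = 0.765 s.

T_p = 0.765 s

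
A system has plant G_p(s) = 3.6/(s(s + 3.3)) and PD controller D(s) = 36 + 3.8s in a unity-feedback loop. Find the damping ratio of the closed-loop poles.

Forward path: (36 + 3.8s)·3.6/(s(s+3.3)). The closed-loop characteristic equation is s² + (3.3 + 3.6·3.8)s + 3.6·36 = 0.
That is s² + 16.98s + 129.6 = 0, so ω_n = 11.38 rad/s and ζ = 16.98/(2·11.38) = 0.7458.

ζ = 0.746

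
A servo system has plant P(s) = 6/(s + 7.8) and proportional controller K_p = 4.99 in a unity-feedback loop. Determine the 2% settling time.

Closed-loop transfer function: T(s) = K_p·P(s)/(1 + K_p·P(s)) = 29.94/(s + 7.8 + 29.94) = 29.94/(s + 37.74).
Time constant τ = 1/37.74 = 0.0265 s, so the 2% settling time is about 4τ = 0.106 s.

T_s ≈ 0.106 s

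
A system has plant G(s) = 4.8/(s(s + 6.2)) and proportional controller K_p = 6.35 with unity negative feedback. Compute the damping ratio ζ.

ζ = 0.562

With unity feedback the closed-loop characteristic equation is s² + 6.2s + 6.35·4.8 = s² + 6.2s + 30.48 = 0.
Matching s² + 2ζω_n s + ω_n²: ω_n = √30.48 = 5.521 rad/s and 2ζω_n = 6.2, so ζ = 6.2/(2·5.521) = 0.562.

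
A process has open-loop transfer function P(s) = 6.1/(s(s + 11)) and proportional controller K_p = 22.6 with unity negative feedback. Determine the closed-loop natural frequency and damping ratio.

ω_n = 11.7 rad/s, ζ = 0.468

With unity feedback the closed-loop characteristic equation is s² + 11s + 22.6·6.1 = s² + 11s + 137.9 = 0.
So ω_n² = 137.9 ⇒ ω_n = 11.74 rad/s, and ζ = 11/(2ω_n) = 0.468.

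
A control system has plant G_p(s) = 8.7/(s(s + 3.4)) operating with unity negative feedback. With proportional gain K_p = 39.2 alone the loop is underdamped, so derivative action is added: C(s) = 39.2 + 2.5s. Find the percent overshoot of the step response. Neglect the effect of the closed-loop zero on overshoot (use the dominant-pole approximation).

Forward path: (39.2 + 2.5s)·8.7/(s(s+3.4)). The closed-loop characteristic equation is s² + (3.4 + 8.7·2.5)s + 8.7·39.2 = 0.
That is s² + 25.15s + 341 = 0, so ω_n = 18.47 rad/s and ζ = 25.15/(2·18.47) = 0.6809.
%OS = 100·exp(−πζ/√(1−ζ²)) = 5.39%.

5.39%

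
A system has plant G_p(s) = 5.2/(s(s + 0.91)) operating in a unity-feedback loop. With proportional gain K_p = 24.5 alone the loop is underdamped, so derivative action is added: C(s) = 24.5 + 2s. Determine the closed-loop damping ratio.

Forward path: (24.5 + 2s)·5.2/(s(s+0.91)). The closed-loop characteristic equation is s² + (0.91 + 5.2·2)s + 5.2·24.5 = 0.
That is s² + 11.31s + 127.4 = 0, so ω_n = 11.29 rad/s and ζ = 11.31/(2·11.29) = 0.501.

ζ = 0.501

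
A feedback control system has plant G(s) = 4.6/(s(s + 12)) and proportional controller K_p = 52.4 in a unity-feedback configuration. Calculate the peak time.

T_p = 0.219 s

From 1 + K_pG(s) = 0: s² + 12s + 241 = 0 ⇒ ω_n = 15.53, ζ = 0.3865.
Damped frequency ω_d = ω_n√(1−ζ²) = 14.32 rad/s, so peak time T_p = π/ω_d = 0.219 s.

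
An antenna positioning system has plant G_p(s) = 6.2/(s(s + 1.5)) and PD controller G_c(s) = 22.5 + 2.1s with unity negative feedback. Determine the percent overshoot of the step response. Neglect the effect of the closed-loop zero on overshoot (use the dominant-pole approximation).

Forward path: (22.5 + 2.1s)·6.2/(s(s+1.5)). The closed-loop characteristic equation is s² + (1.5 + 6.2·2.1)s + 6.2·22.5 = 0.
That is s² + 14.52s + 139.5 = 0, so ω_n = 11.81 rad/s and ζ = 14.52/(2·11.81) = 0.6147.
%OS = 100·exp(−πζ/√(1−ζ²)) = 8.64%.

8.64%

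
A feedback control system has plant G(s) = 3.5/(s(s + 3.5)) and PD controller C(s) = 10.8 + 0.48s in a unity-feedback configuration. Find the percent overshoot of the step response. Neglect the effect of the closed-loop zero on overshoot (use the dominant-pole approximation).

23.2%

Forward path: (10.8 + 0.48s)·3.5/(s(s+3.5)). The closed-loop characteristic equation is s² + (3.5 + 3.5·0.48)s + 3.5·10.8 = 0.
That is s² + 5.18s + 37.8 = 0, so ω_n = 6.148 rad/s and ζ = 5.18/(2·6.148) = 0.4213.
%OS = 100·exp(−πζ/√(1−ζ²)) = 23.2%.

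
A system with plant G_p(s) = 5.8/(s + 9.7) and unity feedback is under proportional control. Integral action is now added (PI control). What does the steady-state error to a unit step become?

0

The integrator makes K_pos = lim_{s→0} C(s)G(s) infinite, so e_ss = 1/(1+K_pos) = 0.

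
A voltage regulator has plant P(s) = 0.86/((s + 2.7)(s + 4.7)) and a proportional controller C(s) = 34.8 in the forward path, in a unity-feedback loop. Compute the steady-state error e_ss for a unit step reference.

0.298

The loop is type 0. Static position error constant K_pos = C(0)·P(0) = 34.8·0.06777 = 2.358.
Steady-state error to a unit step: e_ss = 1/(1+K_pos) = 1/3.358 = 0.298.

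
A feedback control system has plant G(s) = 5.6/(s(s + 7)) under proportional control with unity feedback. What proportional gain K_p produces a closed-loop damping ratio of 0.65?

Closed-loop characteristic equation: s² + 7s + K_p·5.6 = 0.
So ω_n = √(5.6K_p) and 2ζω_n = 7, giving ζ = 7/(2√(5.6K_p)).
Setting ζ = 0.65: √(5.6K_p) = 7/(2·0.65) = 5.385, so K_p = 28.99/5.6 = 5.18.

K_p = 5.18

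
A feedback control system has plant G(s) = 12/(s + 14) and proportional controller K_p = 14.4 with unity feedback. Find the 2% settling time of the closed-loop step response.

T_s ≈ 0.0214 s

Closed-loop transfer function: T(s) = K_p·G(s)/(1 + K_p·G(s)) = 172.8/(s + 14 + 172.8) = 172.8/(s + 186.8).
Time constant τ = 1/186.8 = 0.005353 s, so the 2% settling time is about 4τ = 0.0214 s.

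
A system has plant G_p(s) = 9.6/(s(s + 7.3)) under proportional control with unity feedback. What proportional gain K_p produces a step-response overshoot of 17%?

From %OS = 100·exp(−πζ/√(1−ζ²)) = 17%, ζ = −ln(0.17)/√(π²+ln²(0.17)) = 0.4913.
Characteristic equation s² + 7.3s + 9.6K_p = 0 gives ζ = 7.3/(2√(9.6K_p)).
Setting ζ = 0.4913: √(9.6K_p) = 7.3/(2·0.4913) = 7.43, so K_p = 55.2/9.6 = 5.75.

K_p = 5.75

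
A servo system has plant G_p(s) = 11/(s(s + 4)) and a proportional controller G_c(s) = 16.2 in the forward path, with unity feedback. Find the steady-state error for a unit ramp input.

0.0224

The loop has one pole at the origin (type 1). Velocity error constant K_v = lim_{s→0} s·G_c(s)G_p(s) = 16.2·11/4 = 44.55.
Steady-state error to a unit ramp: e_ss = 1/K_v = 0.0224.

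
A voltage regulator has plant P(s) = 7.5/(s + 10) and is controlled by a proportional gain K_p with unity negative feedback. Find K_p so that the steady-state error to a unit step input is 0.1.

The loop is type 0, so e_ss(step) = 1/(1 + K_pos) with K_pos = K_p·P(0).
P(0) = 0.75. Require 1/(1 + K_p·0.75) = 0.1, so 1 + 0.75·K_p = 10.
K_p = (10 − 1)/0.75 = 12.

K_p = 12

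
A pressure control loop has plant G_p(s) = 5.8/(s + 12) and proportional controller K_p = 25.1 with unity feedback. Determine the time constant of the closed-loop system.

τ = 0.00635 s

Closed-loop transfer function: T(s) = K_p·G_p(s)/(1 + K_p·G_p(s)) = 145.6/(s + 12 + 145.6) = 145.6/(s + 157.6).
Time constant τ = 1/157.6 = 0.00635 s.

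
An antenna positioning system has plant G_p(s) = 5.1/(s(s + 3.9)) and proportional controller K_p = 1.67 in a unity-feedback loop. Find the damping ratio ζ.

With unity feedback the closed-loop characteristic equation is s² + 3.9s + 1.67·5.1 = s² + 3.9s + 8.517 = 0.
So ω_n² = 8.517 ⇒ ω_n = 2.918 rad/s, and ζ = 3.9/(2ω_n) = 0.668.

ζ = 0.668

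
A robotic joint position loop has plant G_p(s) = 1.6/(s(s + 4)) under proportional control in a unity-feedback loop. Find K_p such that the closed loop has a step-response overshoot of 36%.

K_p = 26.1

From %OS = 100·exp(−πζ/√(1−ζ²)) = 36%, ζ = −ln(0.36)/√(π²+ln²(0.36)) = 0.3093.
Characteristic equation s² + 4s + 1.6K_p = 0 gives ζ = 4/(2√(1.6K_p)).
Setting ζ = 0.3093: √(1.6K_p) = 4/(2·0.3093) = 6.467, so K_p = 41.82/1.6 = 26.1.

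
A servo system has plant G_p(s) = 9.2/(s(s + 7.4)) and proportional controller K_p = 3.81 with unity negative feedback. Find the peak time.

T_p = 0.68 s

Closed-loop characteristic equation: s² + 7.4s + 35.05 = 0, so ω_n = 5.92 rad/s and ζ = 7.4/(2·5.92) = 0.625.
Damped frequency ω_d = ω_n√(1−ζ²) = 4.622 rad/s, so peak time T_p = π/ω_d = 0.68 s.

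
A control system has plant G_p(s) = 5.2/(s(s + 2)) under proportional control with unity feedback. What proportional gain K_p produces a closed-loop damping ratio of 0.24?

K_p = 3.34

Closed-loop characteristic equation: s² + 2s + K_p·5.2 = 0.
So ω_n = √(5.2K_p) and 2ζω_n = 2, giving ζ = 2/(2√(5.2K_p)).
Setting ζ = 0.24: √(5.2K_p) = 2/(2·0.24) = 4.167, so K_p = 17.36/5.2 = 3.34.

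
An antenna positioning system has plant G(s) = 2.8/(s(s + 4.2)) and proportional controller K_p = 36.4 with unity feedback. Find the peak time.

The closed-loop denominator s² + 4.2s + 101.9 gives ω_n = √101.9 = 10.1 and ζ = 4.2/(2ω_n) = 0.208.
Damped frequency ω_d = ω_n√(1−ζ²) = 9.875 rad/s, so peak time T_p = π/ω_d = 0.318 s.

T_p = 0.318 s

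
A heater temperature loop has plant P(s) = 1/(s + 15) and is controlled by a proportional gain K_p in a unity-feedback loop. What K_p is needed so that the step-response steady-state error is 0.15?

Steady-state error for a unit step on this type-0 loop is 1/(1 + K_p·P(0)).
P(0) = 0.06667. Require 1/(1 + K_p·0.06667) = 0.15, so 1 + 0.06667·K_p = 6.667.
K_p = (6.667 − 1)/0.06667 = 85.

K_p = 85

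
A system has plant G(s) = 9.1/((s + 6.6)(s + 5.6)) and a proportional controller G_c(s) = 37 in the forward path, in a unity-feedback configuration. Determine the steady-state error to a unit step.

0.0989

The loop is type 0. Static position error constant K_pos = G_c(0)·G(0) = 37·0.2462 = 9.11.
Steady-state error to a unit step: e_ss = 1/(1+K_pos) = 1/10.11 = 0.0989.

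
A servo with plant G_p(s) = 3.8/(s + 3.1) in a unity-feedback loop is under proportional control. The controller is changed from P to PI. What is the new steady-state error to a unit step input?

The integrator makes K_pos = lim_{s→0} C(s)G(s) infinite, so e_ss = 1/(1+K_pos) = 0.

0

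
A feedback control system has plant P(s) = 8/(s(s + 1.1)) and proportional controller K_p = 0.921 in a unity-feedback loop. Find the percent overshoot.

52.2%

From 1 + K_pP(s) = 0: s² + 1.1s + 7.368 = 0 ⇒ ω_n = 2.714, ζ = 0.2026.
%OS = 100·exp(−πζ/√(1−ζ²)) = 100·exp(−π·0.2026/√0.9589) = 52.2%.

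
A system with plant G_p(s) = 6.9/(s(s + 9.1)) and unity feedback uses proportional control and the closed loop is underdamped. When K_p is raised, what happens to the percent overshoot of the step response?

increase

ζ = 9.1/(2√(6.9K_p)) decreases as K_p grows; lower damping means more overshoot.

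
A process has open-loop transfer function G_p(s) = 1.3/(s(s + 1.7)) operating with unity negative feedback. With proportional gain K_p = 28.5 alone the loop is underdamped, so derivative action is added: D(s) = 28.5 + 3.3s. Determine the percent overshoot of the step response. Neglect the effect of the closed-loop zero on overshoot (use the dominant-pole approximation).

Forward path: (28.5 + 3.3s)·1.3/(s(s+1.7)). The closed-loop characteristic equation is s² + (1.7 + 1.3·3.3)s + 1.3·28.5 = 0.
That is s² + 5.99s + 37.05 = 0, so ω_n = 6.087 rad/s and ζ = 5.99/(2·6.087) = 0.492.
%OS = 100·exp(−πζ/√(1−ζ²)) = 16.9%.

16.9%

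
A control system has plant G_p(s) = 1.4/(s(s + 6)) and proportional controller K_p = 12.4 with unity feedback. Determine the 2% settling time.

T_s ≈ 1.33 s

From 1 + K_pG_p(s) = 0: s² + 6s + 17.36 = 0 ⇒ ω_n = 4.167, ζ = 0.72.
2% settling time T_s ≈ 4/(ζω_n) = 4/3 = 1.33 s.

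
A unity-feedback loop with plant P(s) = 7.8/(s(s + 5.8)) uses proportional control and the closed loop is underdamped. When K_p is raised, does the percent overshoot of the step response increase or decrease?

increase

Characteristic equation s² + 5.8s + K_p·7.8 = 0: raising K_p raises ω_n while 2ζω_n = 5.8 is fixed, so ζ falls and overshoot grows.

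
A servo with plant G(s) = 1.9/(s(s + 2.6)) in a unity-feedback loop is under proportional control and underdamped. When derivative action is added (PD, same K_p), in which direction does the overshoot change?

With PD the characteristic equation becomes s² + (a + K·K_d)s + K·K_p = 0; the damping term grows, ζ rises, overshoot falls.

decrease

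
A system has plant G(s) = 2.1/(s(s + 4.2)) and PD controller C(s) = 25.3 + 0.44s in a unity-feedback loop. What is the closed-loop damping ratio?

Forward path: (25.3 + 0.44s)·2.1/(s(s+4.2)). The closed-loop characteristic equation is s² + (4.2 + 2.1·0.44)s + 2.1·25.3 = 0.
That is s² + 5.124s + 53.13 = 0, so ω_n = 7.289 rad/s and ζ = 5.124/(2·7.289) = 0.3515.

ζ = 0.351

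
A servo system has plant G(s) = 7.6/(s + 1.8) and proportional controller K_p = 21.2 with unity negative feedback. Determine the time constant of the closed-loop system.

Closed-loop transfer function: T(s) = K_p·G(s)/(1 + K_p·G(s)) = 161.1/(s + 1.8 + 161.1) = 161.1/(s + 162.9).
Time constant τ = 1/162.9 = 0.00614 s.

τ = 0.00614 s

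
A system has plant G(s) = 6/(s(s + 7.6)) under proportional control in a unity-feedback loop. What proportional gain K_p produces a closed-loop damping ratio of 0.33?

K_p = 22.1

Closed-loop characteristic equation: s² + 7.6s + K_p·6 = 0.
So ω_n = √(6K_p) and 2ζω_n = 7.6, giving ζ = 7.6/(2√(6K_p)).
Setting ζ = 0.33: √(6K_p) = 7.6/(2·0.33) = 11.52, so K_p = 132.6/6 = 22.1.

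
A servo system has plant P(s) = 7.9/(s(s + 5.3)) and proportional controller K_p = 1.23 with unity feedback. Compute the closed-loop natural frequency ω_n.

ω_n = 3.12 rad/s

1 + K_p·P(s) = 0 gives s² + 5.3s + 9.717 = 0.
So ω_n² = 9.717 ⇒ ω_n = 3.117 rad/s, and ζ = 5.3/(2ω_n) = 0.85.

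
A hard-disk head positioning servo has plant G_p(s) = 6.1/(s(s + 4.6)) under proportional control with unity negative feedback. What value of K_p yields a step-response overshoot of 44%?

From %OS = 100·exp(−πζ/√(1−ζ²)) = 44%, ζ = −ln(0.44)/√(π²+ln²(0.44)) = 0.2528.
Characteristic equation s² + 4.6s + 6.1K_p = 0 gives ζ = 4.6/(2√(6.1K_p)).
Setting ζ = 0.2528: √(6.1K_p) = 4.6/(2·0.2528) = 9.097, so K_p = 82.75/6.1 = 13.6.

K_p = 13.6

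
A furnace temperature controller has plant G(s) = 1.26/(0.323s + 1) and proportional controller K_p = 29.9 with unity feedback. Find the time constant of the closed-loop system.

Closed loop: T(s) = K_p·G/(1+K_p·G) = 37.67/(0.323s + 1 + 37.67), with pole at s = −(1 + 37.67)/0.323 = −119.7.
Closed-loop time constant τ = 1/119.7 = 0.00835 s.

τ = 0.00835 s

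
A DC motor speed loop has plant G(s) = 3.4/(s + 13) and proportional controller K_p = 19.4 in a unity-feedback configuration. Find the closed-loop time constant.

Closed-loop transfer function: T(s) = K_p·G(s)/(1 + K_p·G(s)) = 65.96/(s + 13 + 65.96) = 65.96/(s + 78.96).
Time constant τ = 1/78.96 = 0.0127 s.

τ = 0.0127 s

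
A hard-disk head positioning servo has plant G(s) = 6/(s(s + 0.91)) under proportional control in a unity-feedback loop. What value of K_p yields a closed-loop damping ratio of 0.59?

Closed-loop characteristic equation: s² + 0.91s + K_p·6 = 0.
So ω_n = √(6K_p) and 2ζω_n = 0.91, giving ζ = 0.91/(2√(6K_p)).
Setting ζ = 0.59: √(6K_p) = 0.91/(2·0.59) = 0.7712, so K_p = 0.5947/6 = 0.0991.

K_p = 0.0991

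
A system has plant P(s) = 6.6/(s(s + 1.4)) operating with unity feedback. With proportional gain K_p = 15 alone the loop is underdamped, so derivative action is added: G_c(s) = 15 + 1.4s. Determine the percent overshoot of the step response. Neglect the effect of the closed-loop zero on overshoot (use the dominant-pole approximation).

Forward path: (15 + 1.4s)·6.6/(s(s+1.4)). The closed-loop characteristic equation is s² + (1.4 + 6.6·1.4)s + 6.6·15 = 0.
That is s² + 10.64s + 99 = 0, so ω_n = 9.95 rad/s and ζ = 10.64/(2·9.95) = 0.5347.
%OS = 100·exp(−πζ/√(1−ζ²)) = 13.7%.

13.7%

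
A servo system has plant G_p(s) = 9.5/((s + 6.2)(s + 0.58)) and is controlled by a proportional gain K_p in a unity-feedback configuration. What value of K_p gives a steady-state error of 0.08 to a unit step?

Steady-state error for a unit step on this type-0 loop is 1/(1 + K_p·G_p(0)).
G_p(0) = 2.642. Require 1/(1 + K_p·2.642) = 0.08, so 1 + 2.642·K_p = 12.5.
K_p = (12.5 − 1)/2.642 = 4.35.

K_p = 4.35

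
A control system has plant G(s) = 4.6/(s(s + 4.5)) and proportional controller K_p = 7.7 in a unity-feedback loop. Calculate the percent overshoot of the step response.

27.7%

From 1 + K_pG(s) = 0: s² + 4.5s + 35.42 = 0 ⇒ ω_n = 5.951, ζ = 0.3781.
%OS = 100·exp(−πζ/√(1−ζ²)) = 100·exp(−π·0.3781/√0.8571) = 27.7%.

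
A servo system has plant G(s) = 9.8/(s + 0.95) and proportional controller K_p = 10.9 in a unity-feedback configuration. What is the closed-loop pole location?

Closed-loop transfer function: T(s) = K_p·G(s)/(1 + K_p·G(s)) = 106.8/(s + 0.95 + 106.8) = 106.8/(s + 107.8).
The closed-loop pole is at s = −107.8.

s = -107.8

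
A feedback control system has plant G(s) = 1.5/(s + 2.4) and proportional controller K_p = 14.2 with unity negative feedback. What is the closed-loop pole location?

s = -23.7

Closed-loop transfer function: T(s) = K_p·G(s)/(1 + K_p·G(s)) = 21.3/(s + 2.4 + 21.3) = 21.3/(s + 23.7).
The closed-loop pole is at s = −23.7.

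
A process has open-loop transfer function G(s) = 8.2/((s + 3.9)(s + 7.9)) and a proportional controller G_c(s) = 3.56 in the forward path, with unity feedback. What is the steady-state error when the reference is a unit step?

0.513

The loop is type 0. Static position error constant K_pos = G_c(0)·G(0) = 3.56·0.2661 = 0.9475.
Steady-state error to a unit step: e_ss = 1/(1+K_pos) = 1/1.947 = 0.513.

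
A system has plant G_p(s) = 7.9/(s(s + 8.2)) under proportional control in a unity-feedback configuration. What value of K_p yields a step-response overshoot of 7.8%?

K_p = 5.35

From %OS = 100·exp(−πζ/√(1−ζ²)) = 7.8%, ζ = −ln(0.078)/√(π²+ln²(0.078)) = 0.6304.
Characteristic equation s² + 8.2s + 7.9K_p = 0 gives ζ = 8.2/(2√(7.9K_p)).
Setting ζ = 0.6304: √(7.9K_p) = 8.2/(2·0.6304) = 6.504, so K_p = 42.3/7.9 = 5.35.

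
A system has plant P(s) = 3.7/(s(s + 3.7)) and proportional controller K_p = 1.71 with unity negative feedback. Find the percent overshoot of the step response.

From 1 + K_pP(s) = 0: s² + 3.7s + 6.327 = 0 ⇒ ω_n = 2.515, ζ = 0.7355.
%OS = 100·exp(−πζ/√(1−ζ²)) = 100·exp(−π·0.7355/√0.4591) = 3.3%.

3.3%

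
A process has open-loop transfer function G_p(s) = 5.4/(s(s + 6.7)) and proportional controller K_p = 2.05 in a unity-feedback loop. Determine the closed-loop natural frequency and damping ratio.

1 + K_p·G_p(s) = 0 gives s² + 6.7s + 11.07 = 0.
So ω_n² = 11.07 ⇒ ω_n = 3.327 rad/s, and ζ = 6.7/(2ω_n) = 1.01.

ω_n = 3.33 rad/s, ζ = 1.01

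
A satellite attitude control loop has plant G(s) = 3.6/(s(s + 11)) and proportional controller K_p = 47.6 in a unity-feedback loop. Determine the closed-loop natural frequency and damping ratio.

The closed-loop denominator is s(s+11) + 47.6·3.6 = s² + 11s + 171.4.
So ω_n² = 171.4 ⇒ ω_n = 13.09 rad/s, and ζ = 11/(2ω_n) = 0.42.

ω_n = 13.1 rad/s, ζ = 0.42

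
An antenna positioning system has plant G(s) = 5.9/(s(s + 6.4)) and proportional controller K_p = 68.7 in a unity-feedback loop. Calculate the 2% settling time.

The closed-loop denominator s² + 6.4s + 405.3 gives ω_n = √405.3 = 20.13 and ζ = 6.4/(2ω_n) = 0.1589.
2% settling time T_s ≈ 4/(ζω_n) = 4/3.2 = 1.25 s.

T_s ≈ 1.25 s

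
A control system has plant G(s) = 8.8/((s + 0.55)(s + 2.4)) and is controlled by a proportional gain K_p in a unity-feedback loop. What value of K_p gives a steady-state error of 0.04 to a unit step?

The loop is type 0, so e_ss(step) = 1/(1 + K_pos) with K_pos = K_p·G(0).
G(0) = 6.667. Require 1/(1 + K_p·6.667) = 0.04, so 1 + 6.667·K_p = 25.
K_p = (25 − 1)/6.667 = 3.6.

K_p = 3.6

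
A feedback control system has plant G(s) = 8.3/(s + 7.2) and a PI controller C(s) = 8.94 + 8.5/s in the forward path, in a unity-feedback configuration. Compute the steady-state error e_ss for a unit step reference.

The open loop C(s)G(s) has a pole at the origin (type 1), so the static position error constant is infinite and e_ss = 1/(1+∞) = 0.

0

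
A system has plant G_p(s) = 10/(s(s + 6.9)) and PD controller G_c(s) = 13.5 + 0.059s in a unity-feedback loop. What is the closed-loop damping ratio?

ζ = 0.322

Forward path: (13.5 + 0.059s)·10/(s(s+6.9)). The closed-loop characteristic equation is s² + (6.9 + 10·0.059)s + 10·13.5 = 0.
That is s² + 7.49s + 135 = 0, so ω_n = 11.62 rad/s and ζ = 7.49/(2·11.62) = 0.3223.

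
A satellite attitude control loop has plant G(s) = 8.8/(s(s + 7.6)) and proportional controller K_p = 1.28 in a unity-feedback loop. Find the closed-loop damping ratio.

1 + K_p·G(s) = 0 gives s² + 7.6s + 11.26 = 0.
So ω_n² = 11.26 ⇒ ω_n = 3.356 rad/s, and ζ = 7.6/(2ω_n) = 1.13.

ζ = 1.13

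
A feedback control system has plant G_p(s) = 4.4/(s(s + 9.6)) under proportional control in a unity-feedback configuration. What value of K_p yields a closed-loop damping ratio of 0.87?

Closed-loop characteristic equation: s² + 9.6s + K_p·4.4 = 0.
So ω_n = √(4.4K_p) and 2ζω_n = 9.6, giving ζ = 9.6/(2√(4.4K_p)).
Setting ζ = 0.87: √(4.4K_p) = 9.6/(2·0.87) = 5.517, so K_p = 30.44/4.4 = 6.92.

K_p = 6.92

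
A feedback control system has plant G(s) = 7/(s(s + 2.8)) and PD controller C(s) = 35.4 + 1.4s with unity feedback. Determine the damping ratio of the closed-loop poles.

ζ = 0.4

Forward path: (35.4 + 1.4s)·7/(s(s+2.8)). The closed-loop characteristic equation is s² + (2.8 + 7·1.4)s + 7·35.4 = 0.
That is s² + 12.6s + 247.8 = 0, so ω_n = 15.74 rad/s and ζ = 12.6/(2·15.74) = 0.4002.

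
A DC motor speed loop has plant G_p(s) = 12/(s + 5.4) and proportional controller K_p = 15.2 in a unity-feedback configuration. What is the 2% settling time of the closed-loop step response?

Closed-loop transfer function: T(s) = K_p·G_p(s)/(1 + K_p·G_p(s)) = 182.4/(s + 5.4 + 182.4) = 182.4/(s + 187.8).
Time constant τ = 1/187.8 = 0.005325 s, so the 2% settling time is about 4τ = 0.0213 s.

T_s ≈ 0.0213 s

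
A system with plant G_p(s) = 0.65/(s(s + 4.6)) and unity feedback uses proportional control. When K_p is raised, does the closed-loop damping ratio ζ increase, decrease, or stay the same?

ζ = 4.6/(2√(0.65K_p)); increasing K_p raises the denominator, so ζ falls.

decrease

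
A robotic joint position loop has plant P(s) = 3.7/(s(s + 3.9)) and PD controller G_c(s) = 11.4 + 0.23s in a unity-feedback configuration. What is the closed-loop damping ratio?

ζ = 0.366

Forward path: (11.4 + 0.23s)·3.7/(s(s+3.9)). The closed-loop characteristic equation is s² + (3.9 + 3.7·0.23)s + 3.7·11.4 = 0.
That is s² + 4.751s + 42.18 = 0, so ω_n = 6.495 rad/s and ζ = 4.751/(2·6.495) = 0.3658.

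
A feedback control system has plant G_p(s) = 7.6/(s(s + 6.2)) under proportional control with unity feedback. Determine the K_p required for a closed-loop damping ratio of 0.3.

K_p = 14

Closed-loop characteristic equation: s² + 6.2s + K_p·7.6 = 0.
So ω_n = √(7.6K_p) and 2ζω_n = 6.2, giving ζ = 6.2/(2√(7.6K_p)).
Setting ζ = 0.3: √(7.6K_p) = 6.2/(2·0.3) = 10.33, so K_p = 106.8/7.6 = 14.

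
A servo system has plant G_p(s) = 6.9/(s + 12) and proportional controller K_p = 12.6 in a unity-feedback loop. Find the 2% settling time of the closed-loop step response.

T_s ≈ 0.0404 s

Closed-loop transfer function: T(s) = K_p·G_p(s)/(1 + K_p·G_p(s)) = 86.94/(s + 12 + 86.94) = 86.94/(s + 98.94).
Time constant τ = 1/98.94 = 0.01011 s, so the 2% settling time is about 4τ = 0.0404 s.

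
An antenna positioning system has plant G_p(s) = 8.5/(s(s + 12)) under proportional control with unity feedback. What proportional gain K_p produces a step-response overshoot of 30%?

From %OS = 100·exp(−πζ/√(1−ζ²)) = 30%, ζ = −ln(0.3)/√(π²+ln²(0.3)) = 0.3579.
Characteristic equation s² + 12s + 8.5K_p = 0 gives ζ = 12/(2√(8.5K_p)).
Setting ζ = 0.3579: √(8.5K_p) = 12/(2·0.3579) = 16.77, so K_p = 281.1/8.5 = 33.1.

K_p = 33.1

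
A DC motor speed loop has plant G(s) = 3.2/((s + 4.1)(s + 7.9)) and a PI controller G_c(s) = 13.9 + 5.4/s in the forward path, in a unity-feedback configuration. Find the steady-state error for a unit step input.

The open loop G_c(s)G(s) has a pole at the origin (type 1), so the static position error constant is infinite and e_ss = 1/(1+∞) = 0.

0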